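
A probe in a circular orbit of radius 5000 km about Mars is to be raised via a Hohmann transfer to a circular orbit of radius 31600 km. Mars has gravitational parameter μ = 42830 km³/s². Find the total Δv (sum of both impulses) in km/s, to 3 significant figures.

Δv = 1.47 km/s

Transfer-ellipse semi-major axis a_t = (r₁ + r₂)/2 = (5000 + 31600)/2 = 18300 km.
At r₁ the circular-orbit speed is v₁ = √(μ/r₁) = 2.9268 km/s.
Transfer-orbit speed at r₁ (v² = μ(2/r − 1/a)): v_p = √[μ(2/r₁ − 1/a_t)] = 3.8460 km/s.
First burn Δv₁ = |v_p − v₁| = 0.9192 km/s.
At r₂, v₂ = √(μ/r₂) = 1.1642 km/s.
Transfer-orbit speed at r₂: v_a = √[μ(2/r₂ − 1/a_t)] = 0.60854 km/s.
Second burn Δv₂ = |v₂ − v_a| = 0.5557 km/s.
Total Δv = Δv₁ + Δv₂ = 1.475 km/s.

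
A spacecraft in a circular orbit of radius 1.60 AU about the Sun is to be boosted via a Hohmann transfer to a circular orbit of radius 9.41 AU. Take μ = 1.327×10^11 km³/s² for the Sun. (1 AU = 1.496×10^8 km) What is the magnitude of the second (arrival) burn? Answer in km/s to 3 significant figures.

Δv₂ = 4.47 km/s

In km: r₁ = 1.60 × 1.496×10^8 = 2.3936×10^8 km; r₂ = 9.41 × 1.496×10^8 = 1.407736×10^9 km.
Semi-major axis of the transfer orbit: a_t = (2.3936×10^8 + 1.407736×10^9)/2 = 8.23548×10^8 km.
On the circular orbit at r = 1.407736×10^9 km, v_c = √(μ/r) = 9.709 km/s.
Transfer-orbit speed at the same r (vis-viva, a = a_t): v_t = √[μ(2/r − 1/a_t)] = 5.234 km/s.
Δv₂ = |v_t − v_c| = |5.234 − 9.709| = 4.475 km/s.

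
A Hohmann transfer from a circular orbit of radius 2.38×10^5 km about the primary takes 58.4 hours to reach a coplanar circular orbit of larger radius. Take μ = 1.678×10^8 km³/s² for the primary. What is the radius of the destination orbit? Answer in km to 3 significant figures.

Transfer time t = 58.4 hours = 2.1024×10^5 s, and t = π√(a_t³/μ).
So a_t = (μ t²/π²)^(1/3) = (1.678×10^8 × (2.1024×10^5)² / π²)^(1/3) = 9.0916×10^5 km.
Since a_t = (r₁ + r₂)/2, r₂ = 2a_t − r₁ = 2×9.0916×10^5 − 2.380×10^5 = 1.58032×10^6 km.

r₂ = 1.58×10^6 km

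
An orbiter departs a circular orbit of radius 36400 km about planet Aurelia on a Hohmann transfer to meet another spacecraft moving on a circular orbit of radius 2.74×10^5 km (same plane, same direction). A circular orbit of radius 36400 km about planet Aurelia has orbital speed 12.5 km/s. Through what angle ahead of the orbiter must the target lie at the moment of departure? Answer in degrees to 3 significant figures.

From the circular-orbit relation v² = μ/r at r = 36400 km: μ = v²r = (12.5)² × 36400 = 5.68750×10^6 km³/s².
Semi-major axis of the transfer orbit: a_t = (36400 + 2.740×10^5)/2 = 1.552×10^5 km.
Transfer time t = π√(a_t³/μ) = 80542.8 s.
Target angular speed ω₂ = √(μ/r₂³) = 1.66278×10^-5 rad/s.
Angle swept by the target during transfer: ω₂·t = 1.3392 rad = 76.73°.
The orbiter traverses 180° on the transfer ellipse, so the target must lead by 180° − 76.73° = 103°.

φ = 103°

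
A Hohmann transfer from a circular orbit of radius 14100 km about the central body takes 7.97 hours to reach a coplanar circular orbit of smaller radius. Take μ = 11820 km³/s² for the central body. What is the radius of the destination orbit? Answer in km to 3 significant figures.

r₂ = 5810 km

Transfer time t = 7.97 hours = 28692 s, and t = π√(a_t³/μ).
So a_t = (μ t²/π²)^(1/3) = (11820 × (28692)² / π²)^(1/3) = 9952.8 km.
Since a_t = (r₁ + r₂)/2, r₂ = 2a_t − r₁ = 2×9952.8 − 14100 = 5805.6 km.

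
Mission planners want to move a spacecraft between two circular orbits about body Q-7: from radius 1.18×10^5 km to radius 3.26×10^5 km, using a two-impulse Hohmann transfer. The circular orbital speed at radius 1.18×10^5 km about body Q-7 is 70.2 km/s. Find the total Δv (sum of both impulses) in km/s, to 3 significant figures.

From the circular-orbit relation v² = μ/r at r = 1.18×10^5 km: μ = v²r = (70.2)² × 1.18×10^5 = 5.81509×10^8 km³/s².
Semi-major axis of the transfer orbit: a_t = (1.180×10^5 + 3.260×10^5)/2 = 2.220×10^5 km.
At r₁ the circular-orbit speed is v₁ = √(μ/r₁) = 70.20 km/s.
On the transfer ellipse at r₁, vis-viva gives v_p = √[μ(2/r₁ − 1/a_t)] = 85.07 km/s.
First burn Δv₁ = |v_p − v₁| = 14.87 km/s.
Circular speed at r₂: v₂ = √(μ/r₂) = 42.23 km/s.
Transfer-orbit speed at r₂: v_a = √[μ(2/r₂ − 1/a_t)] = 30.79 km/s.
Second burn Δv₂ = |v₂ − v_a| = 11.44 km/s.
Δv = Δv₁ + Δv₂ = 14.87 + 11.44 = 26.31 km/s.

Δv = 26.3 km/s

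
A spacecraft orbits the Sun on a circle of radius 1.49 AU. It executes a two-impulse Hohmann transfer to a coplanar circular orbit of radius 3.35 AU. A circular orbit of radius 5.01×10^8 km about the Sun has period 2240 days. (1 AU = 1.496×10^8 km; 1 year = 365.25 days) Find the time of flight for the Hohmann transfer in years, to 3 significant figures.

From Kepler's third law T² = 4π²r³/μ at r = 5.01×10^8 km, T = 2240 days = 2240 × 86400 s = 1.93536×10^8 s: μ = 4π²r³/T² = 1.32541×10^11 km³/s².
In km: r₁ = 1.49 × 1.496×10^8 = 2.22904×10^8 km; r₂ = 3.35 × 1.496×10^8 = 5.0116×10^8 km.
Transfer-ellipse semi-major axis a_t = (r₁ + r₂)/2 = (2.22904×10^8 + 5.0116×10^8)/2 = 3.62032×10^8 km.
Half the transfer-orbit period gives t = π√(a_t³/μ) = 5.944×10^7 s.
Converting: 5.944×10^7 s ÷ 3.15576×10^7 s/year (365.25 × 86400) = 1.88 years.

t = 1.88 years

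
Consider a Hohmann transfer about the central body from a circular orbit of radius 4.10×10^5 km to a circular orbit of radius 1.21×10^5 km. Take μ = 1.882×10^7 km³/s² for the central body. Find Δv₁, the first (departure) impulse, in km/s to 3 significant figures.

Δv₁ = 2.20 km/s

Semi-major axis of the transfer orbit: a_t = (4.100×10^5 + 1.210×10^5)/2 = 2.655×10^5 km.
Circular speed at r = 4.100×10^5 km: v_c = √(μ/r) = 6.775 km/s.
Transfer-orbit speed at the same r (vis-viva, a = a_t): v_t = √[μ(2/r − 1/a_t)] = 4.574 km/s.
Δv₁ = |v_t − v_c| = |4.574 − 6.775| = 2.201 km/s.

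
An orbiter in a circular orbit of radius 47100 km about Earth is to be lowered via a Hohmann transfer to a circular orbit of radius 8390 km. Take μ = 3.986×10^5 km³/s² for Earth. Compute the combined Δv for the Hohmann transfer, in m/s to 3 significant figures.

Transfer-ellipse semi-major axis a_t = (r₁ + r₂)/2 = (47100 + 8390)/2 = 27745 km.
Circular speed at r₁: v₁ = √(μ/r₁) = √(3.986×10^5/47100) = 2.909 km/s.
Transfer-orbit speed at r₁ (vis-viva equation): v_a = √[μ(2/r₁ − 1/a_t)] = 1.600 km/s.
First burn Δv₁ = |v_a − v₁| = 1.309 km/s.
At r₂, v₂ = √(μ/r₂) = 6.893 km/s.
Transfer-orbit speed at r₂: v_p = √[μ(2/r₂ − 1/a_t)] = 8.981 km/s.
Second burn Δv₂ = |v₂ − v_p| = 2.088 km/s.
Total Δv = Δv₁ + Δv₂ = 3.397 km/s.

Δv = 3400 m/s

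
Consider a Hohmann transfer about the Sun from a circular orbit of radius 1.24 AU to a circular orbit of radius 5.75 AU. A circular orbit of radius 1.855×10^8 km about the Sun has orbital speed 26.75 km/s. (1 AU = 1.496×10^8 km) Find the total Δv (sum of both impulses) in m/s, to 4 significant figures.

From the circular-orbit relation v² = μ/r at r = 1.855×10^8 km: μ = v²r = (26.75)² × 1.855×10^8 = 1.32737×10^11 km³/s².
In km: r₁ = 1.24 × 1.496×10^8 = 1.85504×10^8 km; r₂ = 5.75 × 1.496×10^8 = 8.602×10^8 km.
The Hohmann ellipse has a_t = (r₁ + r₂)/2 = 5.22852×10^8 km.
Circular speed at r₁: v₁ = √(μ/r₁) = √(1.32737×10^11/1.85504×10^8) = 26.750 km/s.
On the transfer ellipse at r₁, vis-viva gives v_p = √[μ(2/r₁ − 1/a_t)] = 34.311 km/s.
First burn Δv₁ = |v_p − v₁| = 7.561 km/s.
Circular speed at r₂: v₂ = √(μ/r₂) = 12.422 km/s.
Transfer-orbit speed at r₂: v_a = √[μ(2/r₂ − 1/a_t)] = 7.3992 km/s.
Second burn Δv₂ = |v₂ − v_a| = 5.023 km/s.
Total Δv = Δv₁ + Δv₂ = 12.58 km/s.

Δv = 12580 m/s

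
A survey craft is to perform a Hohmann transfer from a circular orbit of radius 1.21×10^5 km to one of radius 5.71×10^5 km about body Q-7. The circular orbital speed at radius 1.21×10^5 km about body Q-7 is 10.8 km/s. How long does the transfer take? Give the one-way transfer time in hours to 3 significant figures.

t = 47.3 hours

From the circular-orbit relation v² = μ/r at r = 1.21×10^5 km: μ = v²r = (10.8)² × 1.21×10^5 = 1.41134×10^7 km³/s².
Semi-major axis of the transfer orbit: a_t = (1.210×10^5 + 5.710×10^5)/2 = 3.460×10^5 km.
By Kepler's third law the transfer-orbit period is T = 2π√(a_t³/μ), so t = T/2 = 1.702×10^5 s.
Converting: 1.702×10^5 s ÷ 3600 s/hour = 47.3 hours.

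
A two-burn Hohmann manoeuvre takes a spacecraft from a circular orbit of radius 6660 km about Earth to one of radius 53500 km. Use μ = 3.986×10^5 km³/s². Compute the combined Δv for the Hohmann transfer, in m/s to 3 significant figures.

Δv = 4030 m/s

Transfer-ellipse semi-major axis a_t = (r₁ + r₂)/2 = (6660 + 53500)/2 = 30080 km.
Circular speed at r₁: v₁ = √(μ/r₁) = √(3.986×10^5/6660) = 7.7363 km/s.
On the transfer ellipse at r₁, v² = μ(2/r − 1/a) gives v_p = √[μ(2/r₁ − 1/a_t)] = 10.317 km/s.
First burn Δv₁ = |v_p − v₁| = 2.581 km/s.
At r₂, v₂ = √(μ/r₂) = 2.7296 km/s.
Transfer-orbit speed at r₂: v_a = √[μ(2/r₂ − 1/a_t)] = 1.2844 km/s.
Second burn Δv₂ = |v₂ − v_a| = 1.445 km/s.
Total Δv = Δv₁ + Δv₂ = 4.026 km/s.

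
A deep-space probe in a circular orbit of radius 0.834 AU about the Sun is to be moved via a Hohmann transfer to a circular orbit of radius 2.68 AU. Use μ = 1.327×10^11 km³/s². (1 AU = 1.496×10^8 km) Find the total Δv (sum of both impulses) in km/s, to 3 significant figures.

Δv = 13.3 km/s

In km: r₁ = 0.834 × 1.496×10^8 = 1.247664×10^8 km; r₂ = 2.68 × 1.496×10^8 = 4.00928×10^8 km.
The Hohmann ellipse has a_t = (r₁ + r₂)/2 = 2.628472×10^8 km.
Circular speed at r₁: v₁ = √(μ/r₁) = √(1.327×10^11/1.247664×10^8) = 32.613 km/s.
On the transfer ellipse at r₁, vis-viva gives v_p = √[μ(2/r₁ − 1/a_t)] = 40.278 km/s.
First burn Δv₁ = |v_p − v₁| = 7.665 km/s.
Circular speed at r₂: v₂ = √(μ/r₂) = 18.193 km/s.
Transfer-orbit speed at r₂: v_a = √[μ(2/r₂ − 1/a_t)] = 12.534 km/s.
Second burn Δv₂ = |v₂ − v_a| = 5.659 km/s.
Δv = Δv₁ + Δv₂ = 7.665 + 5.659 = 13.32 km/s.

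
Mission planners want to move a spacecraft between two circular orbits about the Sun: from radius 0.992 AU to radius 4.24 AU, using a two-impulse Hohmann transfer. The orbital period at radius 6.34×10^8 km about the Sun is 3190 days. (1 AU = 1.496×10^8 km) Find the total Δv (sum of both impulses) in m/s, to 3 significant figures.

From Kepler's third law T² = 4π²r³/μ at r = 6.34×10^8 km, T = 3190 days = 3190 × 86400 s = 2.75616×10^8 s: μ = 4π²r³/T² = 1.32440×10^11 km³/s².
In km: r₁ = 0.992 × 1.496×10^8 = 1.484032×10^8 km; r₂ = 4.24 × 1.496×10^8 = 6.34304×10^8 km.
Semi-major axis of the transfer orbit: a_t = (1.484032×10^8 + 6.34304×10^8)/2 = 3.913536×10^8 km.
Circular speed at r₁: v₁ = √(μ/r₁) = √(1.32440×10^11/1.484032×10^8) = 29.8736 km/s.
Transfer-orbit speed at r₁ (v² = μ(2/r − 1/a)): v_p = √[μ(2/r₁ − 1/a_t)] = 38.0322 km/s.
First burn Δv₁ = |v_p − v₁| = 8.159 km/s.
Circular speed at r₂: v₂ = √(μ/r₂) = 14.45 km/s.
Transfer-orbit speed at r₂: v_a = √[μ(2/r₂ − 1/a_t)] = 8.898 km/s.
Second burn Δv₂ = |v₂ − v_a| = 5.552 km/s.
Δv = Δv₁ + Δv₂ = 8.159 + 5.552 = 13.71 km/s.

Δv = 13700 m/s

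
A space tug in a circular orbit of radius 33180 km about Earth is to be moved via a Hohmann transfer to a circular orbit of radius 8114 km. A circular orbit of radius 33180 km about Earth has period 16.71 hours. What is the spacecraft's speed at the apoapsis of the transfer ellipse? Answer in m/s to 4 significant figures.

From Kepler's third law T² = 4π²r³/μ at r = 33180 km, T = 16.71 hours = 16.71 × 3600 s = 60156 s: μ = 4π²r³/T² = 3.98502×10^5 km³/s².
Semi-major axis of the transfer orbit: a_t = (33180 + 8114)/2 = 20647 km.
At apoapsis, r = 33180 km.
From the vis-viva equation, v = √[μ(2/r − 1/a_t)] = 2.173 km/s.

v = 2173 m/s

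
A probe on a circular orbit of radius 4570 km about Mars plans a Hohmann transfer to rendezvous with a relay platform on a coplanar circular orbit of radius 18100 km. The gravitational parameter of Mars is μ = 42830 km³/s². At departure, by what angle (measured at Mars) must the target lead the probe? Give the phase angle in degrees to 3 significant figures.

The Hohmann ellipse has a_t = (r₁ + r₂)/2 = 11335 km.
Transfer time t = π√(a_t³/μ) = 18319 s.
The target's mean motion on its circular orbit is ω₂ = √(μ/r₂³) = 8.4988×10^-5 rad/s.
Angle swept by the target during transfer: ω₂·t = 1.5569 rad = 89.20°.
The probe traverses 180° on the transfer ellipse, so the target must lead by 180° − 89.20° = 90.8°.

φ = 90.8°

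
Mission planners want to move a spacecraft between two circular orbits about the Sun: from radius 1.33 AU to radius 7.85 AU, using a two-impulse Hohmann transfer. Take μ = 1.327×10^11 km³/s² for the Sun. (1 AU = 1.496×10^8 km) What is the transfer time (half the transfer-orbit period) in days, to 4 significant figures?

t = 1796 days

In km: r₁ = 1.33 × 1.496×10^8 = 1.98968×10^8 km; r₂ = 7.85 × 1.496×10^8 = 1.17436×10^9 km.
The Hohmann ellipse has a_t = (r₁ + r₂)/2 = 6.86664×10^8 km.
Transfer time t = π√(a_t³/μ) = π√((6.86664×10^8)³ / 1.327×10^11) = 1.552×10^8 s.
Converting: 1.552×10^8 s ÷ 86400 s/day = 1796 days.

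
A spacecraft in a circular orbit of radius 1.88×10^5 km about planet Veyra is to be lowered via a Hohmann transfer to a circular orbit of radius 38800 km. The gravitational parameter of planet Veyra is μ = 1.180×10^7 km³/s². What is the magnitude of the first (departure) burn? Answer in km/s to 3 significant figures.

The Hohmann ellipse has a_t = (r₁ + r₂)/2 = 1.134×10^5 km.
On the circular orbit at r = 1.880×10^5 km, v_c = √(μ/r) = 7.922 km/s.
Vis-viva on the transfer ellipse at r = 1.880×10^5 km gives v_t = √[μ(2/r − 1/a_t)] = 4.634 km/s.
Δv₁ = |v_t − v_c| = |4.634 − 7.922| = 3.288 km/s.

Δv₁ = 3.29 km/s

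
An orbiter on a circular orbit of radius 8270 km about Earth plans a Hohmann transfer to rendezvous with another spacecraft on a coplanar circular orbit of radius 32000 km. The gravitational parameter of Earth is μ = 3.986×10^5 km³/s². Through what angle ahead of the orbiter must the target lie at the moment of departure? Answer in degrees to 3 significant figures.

The Hohmann ellipse has a_t = (r₁ + r₂)/2 = 20135 km.
The half-period of the transfer ellipse is t = π√(a_t³/μ) = 14220 s.
The target's mean motion on its circular orbit is ω₂ = √(μ/r₂³) = 1.103×10^-4 rad/s.
Angle swept by the target during transfer: ω₂·t = 1.568 rad = 89.84°.
The orbiter traverses 180° on the transfer ellipse, so the target must lead by 180° − 89.84° = 90.2°.

φ = 90.2°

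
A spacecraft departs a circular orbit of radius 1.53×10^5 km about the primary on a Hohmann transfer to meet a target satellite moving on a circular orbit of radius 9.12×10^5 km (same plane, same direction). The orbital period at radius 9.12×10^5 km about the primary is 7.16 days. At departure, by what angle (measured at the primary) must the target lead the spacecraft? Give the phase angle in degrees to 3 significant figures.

φ = 99.7°

From Kepler's third law T² = 4π²r³/μ at r = 9.12×10^5 km, T = 7.16 days = 7.16 × 86400 s = 6.18624×10^5 s: μ = 4π²r³/T² = 7.82511×10^7 km³/s².
Semi-major axis of the transfer orbit: a_t = (1.530×10^5 + 9.120×10^5)/2 = 5.325×10^5 km.
The half-period of the transfer ellipse is t = π√(a_t³/μ) = 1.38002×10^5 s.
The target's mean motion on its circular orbit is ω₂ = √(μ/r₂³) = 1.01567×10^-5 rad/s.
Angle swept by the target during transfer: ω₂·t = 1.4016 rad = 80.31°.
The spacecraft traverses 180° on the transfer ellipse, so the target must lead by 180° − 80.31° = 99.7°.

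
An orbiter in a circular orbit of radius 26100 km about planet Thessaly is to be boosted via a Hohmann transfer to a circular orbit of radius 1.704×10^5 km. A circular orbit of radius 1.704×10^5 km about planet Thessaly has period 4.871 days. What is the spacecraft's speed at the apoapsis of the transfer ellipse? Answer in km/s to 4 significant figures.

v = 1.311 km/s

From Kepler's third law T² = 4π²r³/μ at r = 1.704×10^5 km, T = 4.871 days = 4.871 × 86400 s = 4.208544×10^5 s: μ = 4π²r³/T² = 1.10282×10^6 km³/s².
Transfer-ellipse semi-major axis a_t = (r₁ + r₂)/2 = (26100 + 1.704×10^5)/2 = 98250 km.
The apoapsis of the transfer ellipse is at r = 1.704×10^5 km.
From the vis-viva equation, v = √[μ(2/r − 1/a_t)] = 1.311 km/s.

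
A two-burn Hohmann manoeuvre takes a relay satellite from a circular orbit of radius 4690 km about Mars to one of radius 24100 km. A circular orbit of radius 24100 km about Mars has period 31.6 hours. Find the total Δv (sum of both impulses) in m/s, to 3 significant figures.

Δv = 1460 m/s

From Kepler's third law T² = 4π²r³/μ at r = 24100 km, T = 31.6 hours = 31.6 × 3600 s = 1.1376×10^5 s: μ = 4π²r³/T² = 42700.4 km³/s².
Transfer-ellipse semi-major axis a_t = (r₁ + r₂)/2 = (4690 + 24100)/2 = 14395 km.
At r₁ the circular-orbit speed is v₁ = √(μ/r₁) = 3.0174 km/s.
On the transfer ellipse at r₁, v² = μ(2/r − 1/a) gives v_p = √[μ(2/r₁ − 1/a_t)] = 3.9042 km/s.
First burn Δv₁ = |v_p − v₁| = 0.8868 km/s.
At r₂, v₂ = √(μ/r₂) = 1.3311 km/s.
Transfer-orbit speed at r₂: v_a = √[μ(2/r₂ − 1/a_t)] = 0.75978 km/s.
Second burn Δv₂ = |v₂ − v_a| = 0.5713 km/s.
Total Δv = Δv₁ + Δv₂ = 1.458 km/s.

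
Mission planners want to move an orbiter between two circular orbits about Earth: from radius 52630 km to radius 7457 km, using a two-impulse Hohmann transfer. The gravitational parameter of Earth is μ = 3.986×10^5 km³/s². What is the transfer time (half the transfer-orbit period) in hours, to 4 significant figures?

Semi-major axis of the transfer orbit: a_t = (52630 + 7457)/2 = 30043.5 km.
By Kepler's third law the transfer-orbit period is T = 2π√(a_t³/μ), so t = T/2 = 25912 s.
Converting: 25912 s ÷ 3600 s/hour = 7.198 hours.

t = 7.198 hours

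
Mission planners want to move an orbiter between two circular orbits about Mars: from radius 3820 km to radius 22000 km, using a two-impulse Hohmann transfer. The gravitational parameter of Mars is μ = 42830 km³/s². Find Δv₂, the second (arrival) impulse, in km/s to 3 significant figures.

The Hohmann ellipse has a_t = (r₁ + r₂)/2 = 12910 km.
On the circular orbit at r = 22000 km, v_c = √(μ/r) = 1.3953 km/s.
Transfer-orbit speed at the same r (vis-viva, a = a_t): v_t = √[μ(2/r − 1/a_t)] = 0.75898 km/s.
Δv₂ = |v_t − v_c| = |0.75898 − 1.3953| = 0.6363 km/s.

Δv₂ = 0.636 km/s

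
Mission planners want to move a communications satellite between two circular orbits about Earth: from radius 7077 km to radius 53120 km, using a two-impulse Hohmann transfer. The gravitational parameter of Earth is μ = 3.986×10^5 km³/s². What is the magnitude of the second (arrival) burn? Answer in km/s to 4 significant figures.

Δv₂ = 1.411 km/s

The Hohmann ellipse has a_t = (r₁ + r₂)/2 = 30098.5 km.
On the circular orbit at r = 53120 km, v_c = √(μ/r) = 2.739 km/s.
Vis-viva on the transfer ellipse at r = 53120 km gives v_t = √[μ(2/r − 1/a_t)] = 1.328 km/s.
Δv₂ = |v_t − v_c| = |1.328 − 2.739| = 1.411 km/s.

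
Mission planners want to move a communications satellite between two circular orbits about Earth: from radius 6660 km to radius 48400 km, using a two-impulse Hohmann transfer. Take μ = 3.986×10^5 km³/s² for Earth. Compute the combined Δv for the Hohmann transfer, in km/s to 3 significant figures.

Semi-major axis of the transfer orbit: a_t = (6660 + 48400)/2 = 27530 km.
Circular speed at r₁: v₁ = √(μ/r₁) = √(3.986×10^5/6660) = 7.736268 km/s.
Transfer-orbit speed at r₁ (v² = μ(2/r − 1/a)): v_p = √[μ(2/r₁ − 1/a_t)] = 10.25773 km/s.
First burn Δv₁ = |v_p − v₁| = 2.5215 km/s.
Circular speed at r₂: v₂ = √(μ/r₂) = 2.8698 km/s.
Transfer-orbit speed at r₂: v_a = √[μ(2/r₂ − 1/a_t)] = 1.4115 km/s.
Second burn Δv₂ = |v₂ − v_a| = 1.4583 km/s.
Total Δv = Δv₁ + Δv₂ = 3.980 km/s.

Δv = 3.98 km/s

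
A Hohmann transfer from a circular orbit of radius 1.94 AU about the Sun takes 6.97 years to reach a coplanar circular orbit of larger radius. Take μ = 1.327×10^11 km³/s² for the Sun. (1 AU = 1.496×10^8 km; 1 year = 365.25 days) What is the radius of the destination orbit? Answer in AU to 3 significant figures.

r₂ = 9.64 AU

In km: r₁ = 1.94 × 1.496×10^8 = 2.90224×10^8 km.
Transfer time t = 6.97 years × 365.25 × 86400 s = 2.19956472×10^8 s, and t = π√(a_t³/μ).
So a_t = (μ t²/π²)^(1/3) = (1.327×10^11 × (2.19956472×10^8)² / π²)^(1/3) = 8.6646×10^8 km.
Since a_t = (r₁ + r₂)/2, r₂ = 2a_t − r₁ = 2×8.6646×10^8 − 2.90224×10^8 = 1.442696×10^9 km.
In AU: r₂ = 1.442696×10^9 / 1.496×10^8 = 9.64 AU.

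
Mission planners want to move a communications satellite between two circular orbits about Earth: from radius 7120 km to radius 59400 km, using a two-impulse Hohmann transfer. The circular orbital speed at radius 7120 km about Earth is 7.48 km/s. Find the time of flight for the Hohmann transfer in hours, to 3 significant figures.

t = 8.39 hours

From the circular-orbit relation v² = μ/r at r = 7120 km: μ = v²r = (7.48)² × 7120 = 3.98367×10^5 km³/s².
Transfer-ellipse semi-major axis a_t = (r₁ + r₂)/2 = (7120 + 59400)/2 = 33260 km.
Half the transfer-orbit period gives t = π√(a_t³/μ) = 30190 s.
Converting: 30190 s ÷ 3600 s/hour = 8.39 hours.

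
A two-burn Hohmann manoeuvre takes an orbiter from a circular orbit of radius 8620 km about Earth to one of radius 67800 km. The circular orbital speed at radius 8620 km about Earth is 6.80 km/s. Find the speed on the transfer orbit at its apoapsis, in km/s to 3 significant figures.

v = 1.15 km/s

From the circular-orbit relation v² = μ/r at r = 8620 km: μ = v²r = (6.80)² × 8620 = 3.98589×10^5 km³/s².
Semi-major axis of the transfer orbit: a_t = (8620 + 67800)/2 = 38210 km.
At apoapsis, r = 67800 km.
Vis-viva: v = √[μ(2/r − 1/a_t)] = √[3.98589×10^5 × (2/67800 − 1/38210)] = 1.152 km/s.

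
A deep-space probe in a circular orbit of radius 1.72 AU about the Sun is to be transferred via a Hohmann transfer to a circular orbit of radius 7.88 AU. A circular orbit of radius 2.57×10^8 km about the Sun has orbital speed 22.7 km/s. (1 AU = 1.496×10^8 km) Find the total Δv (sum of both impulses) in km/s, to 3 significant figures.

From the circular-orbit relation v² = μ/r at r = 2.57×10^8 km: μ = v²r = (22.7)² × 2.57×10^8 = 1.32430×10^11 km³/s².
In km: r₁ = 1.72 × 1.496×10^8 = 2.57312×10^8 km; r₂ = 7.88 × 1.496×10^8 = 1.178848×10^9 km.
Transfer-ellipse semi-major axis a_t = (r₁ + r₂)/2 = (2.57312×10^8 + 1.178848×10^9)/2 = 7.1808×10^8 km.
Circular speed at r₁: v₁ = √(μ/r₁) = √(1.32430×10^11/2.57312×10^8) = 22.6862 km/s.
Transfer-orbit speed at r₁ (vis-viva): v_p = √[μ(2/r₁ − 1/a_t)] = 29.0673 km/s.
First burn Δv₁ = |v_p − v₁| = 6.3811 km/s.
Circular speed at r₂: v₂ = √(μ/r₂) = 10.59897 km/s.
Transfer-orbit speed at r₂: v_a = √[μ(2/r₂ − 1/a_t)] = 6.344642 km/s.
Second burn Δv₂ = |v₂ − v_a| = 4.2543 km/s.
Total Δv = Δv₁ + Δv₂ = 10.64 km/s.

Δv = 10.6 km/s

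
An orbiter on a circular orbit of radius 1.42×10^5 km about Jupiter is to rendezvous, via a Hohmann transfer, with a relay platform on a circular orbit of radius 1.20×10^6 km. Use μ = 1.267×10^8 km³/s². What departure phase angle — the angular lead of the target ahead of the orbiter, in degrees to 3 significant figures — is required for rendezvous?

Semi-major axis of the transfer orbit: a_t = (1.420×10^5 + 1.200×10^6)/2 = 6.710×10^5 km.
Transfer time t = π√(a_t³/μ) = 1.534×10^5 s.
The target's mean motion on its circular orbit is ω₂ = √(μ/r₂³) = 8.563×10^-6 rad/s.
Angle swept by the target during transfer: ω₂·t = 1.3136 rad = 75.26°.
The orbiter traverses 180° on the transfer ellipse, so the target must lead by 180° − 75.26° = 105°.

φ = 105°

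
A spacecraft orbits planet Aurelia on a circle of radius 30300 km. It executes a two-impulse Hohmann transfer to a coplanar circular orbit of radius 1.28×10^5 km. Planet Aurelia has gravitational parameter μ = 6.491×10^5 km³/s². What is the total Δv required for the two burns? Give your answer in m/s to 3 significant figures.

Semi-major axis of the transfer orbit: a_t = (30300 + 1.280×10^5)/2 = 79150 km.
Circular speed at r₁: v₁ = √(μ/r₁) = √(6.491×10^5/30300) = 4.62844 km/s.
Transfer-orbit speed at r₁ (vis-viva equation): v_p = √[μ(2/r₁ − 1/a_t)] = 5.88592 km/s.
First burn Δv₁ = |v_p − v₁| = 1.257 km/s.
At r₂, v₂ = √(μ/r₂) = 2.2519 km/s.
Transfer-orbit speed at r₂: v_a = √[μ(2/r₂ − 1/a_t)] = 1.3933 km/s.
Second burn Δv₂ = |v₂ − v_a| = 0.8586 km/s.
Total Δv = Δv₁ + Δv₂ = 2.116 km/s.

Δv = 2120 m/s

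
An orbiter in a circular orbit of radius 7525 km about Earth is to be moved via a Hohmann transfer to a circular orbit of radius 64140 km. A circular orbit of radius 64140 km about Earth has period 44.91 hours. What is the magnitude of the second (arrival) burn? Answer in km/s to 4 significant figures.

Δv₂ = 1.350 km/s

From Kepler's third law T² = 4π²r³/μ at r = 64140 km, T = 44.91 hours = 44.91 × 3600 s = 1.61676×10^5 s: μ = 4π²r³/T² = 3.98525×10^5 km³/s².
Semi-major axis of the transfer orbit: a_t = (7525 + 64140)/2 = 35832.5 km.
Circular speed at r = 64140 km: v_c = √(μ/r) = 2.4927 km/s.
Transfer-orbit speed at the same r (vis-viva, a = a_t): v_t = √[μ(2/r − 1/a_t)] = 1.1423 km/s.
Δv₂ = |v_t − v_c| = |1.1423 − 2.4927| = 1.350 km/s.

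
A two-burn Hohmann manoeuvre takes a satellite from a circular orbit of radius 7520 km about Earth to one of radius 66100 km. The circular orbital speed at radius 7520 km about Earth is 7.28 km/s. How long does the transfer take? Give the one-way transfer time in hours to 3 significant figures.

From the circular-orbit relation v² = μ/r at r = 7520 km: μ = v²r = (7.28)² × 7520 = 3.98548×10^5 km³/s².
Transfer-ellipse semi-major axis a_t = (r₁ + r₂)/2 = (7520 + 66100)/2 = 36810 km.
By Kepler's third law the transfer-orbit period is T = 2π√(a_t³/μ), so t = T/2 = 35140 s.
Converting: 35140 s ÷ 3600 s/hour = 9.76 hours.

t = 9.76 hours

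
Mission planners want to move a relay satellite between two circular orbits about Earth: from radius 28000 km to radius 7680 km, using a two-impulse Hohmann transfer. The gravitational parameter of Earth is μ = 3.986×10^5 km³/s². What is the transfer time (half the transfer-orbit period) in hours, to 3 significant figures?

Semi-major axis of the transfer orbit: a_t = (28000 + 7680)/2 = 17840 km.
By Kepler's third law the transfer-orbit period is T = 2π√(a_t³/μ), so t = T/2 = 11860 s.
Converting: 11860 s ÷ 3600 s/hour = 3.29 hours.

t = 3.29 hours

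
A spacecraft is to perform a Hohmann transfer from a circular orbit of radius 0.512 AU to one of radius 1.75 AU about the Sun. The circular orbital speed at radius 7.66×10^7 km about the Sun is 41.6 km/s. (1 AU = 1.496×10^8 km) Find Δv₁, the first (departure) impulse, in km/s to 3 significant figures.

From the circular-orbit relation v² = μ/r at r = 7.66×10^7 km: μ = v²r = (41.6)² × 7.66×10^7 = 1.32561×10^11 km³/s².
In km: r₁ = 0.512 × 1.496×10^8 = 7.65952×10^7 km; r₂ = 1.75 × 1.496×10^8 = 2.618×10^8 km.
Semi-major axis of the transfer orbit: a_t = (7.65952×10^7 + 2.618×10^8)/2 = 1.691976×10^8 km.
Circular speed at r = 7.65952×10^7 km: v_c = √(μ/r) = 41.60 km/s.
Transfer-orbit speed at the same r (vis-viva, a = a_t): v_t = √[μ(2/r − 1/a_t)] = 51.75 km/s.
Δv₁ = |v_t − v_c| = |51.75 − 41.60| = 10.15 km/s.

Δv₁ = 10.1 km/s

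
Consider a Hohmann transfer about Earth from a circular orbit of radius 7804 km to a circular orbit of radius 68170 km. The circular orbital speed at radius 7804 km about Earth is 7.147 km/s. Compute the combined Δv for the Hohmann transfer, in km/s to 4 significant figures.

Δv = 3.749 km/s

From the circular-orbit relation v² = μ/r at r = 7804 km: μ = v²r = (7.147)² × 7804 = 3.98625×10^5 km³/s².
The Hohmann ellipse has a_t = (r₁ + r₂)/2 = 37987 km.
At r₁ the circular-orbit speed is v₁ = √(μ/r₁) = 7.147 km/s.
Transfer-orbit speed at r₁ (v² = μ(2/r − 1/a)): v_p = √[μ(2/r₁ − 1/a_t)] = 9.574 km/s.
First burn Δv₁ = |v_p − v₁| = 2.427 km/s.
At r₂, v₂ = √(μ/r₂) = 2.418 km/s.
Transfer-orbit speed at r₂: v_a = √[μ(2/r₂ − 1/a_t)] = 1.096 km/s.
Second burn Δv₂ = |v₂ − v_a| = 1.322 km/s.
Total Δv = Δv₁ + Δv₂ = 3.749 km/s.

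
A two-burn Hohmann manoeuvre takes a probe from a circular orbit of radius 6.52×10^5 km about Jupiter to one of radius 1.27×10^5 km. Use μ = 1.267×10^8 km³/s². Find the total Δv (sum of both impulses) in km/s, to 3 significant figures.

Δv = 15.3 km/s

The Hohmann ellipse has a_t = (r₁ + r₂)/2 = 3.895×10^5 km.
At r₁ the circular-orbit speed is v₁ = √(μ/r₁) = 13.94 km/s.
Transfer-orbit speed at r₁ (vis-viva): v_a = √[μ(2/r₁ − 1/a_t)] = 7.960 km/s.
First burn Δv₁ = |v_a − v₁| = 5.980 km/s.
Circular speed at r₂: v₂ = √(μ/r₂) = 31.59 km/s.
Transfer-orbit speed at r₂: v_p = √[μ(2/r₂ − 1/a_t)] = 40.87 km/s.
Second burn Δv₂ = |v₂ − v_p| = 9.280 km/s.
Δv = Δv₁ + Δv₂ = 5.980 + 9.280 = 15.26 km/s.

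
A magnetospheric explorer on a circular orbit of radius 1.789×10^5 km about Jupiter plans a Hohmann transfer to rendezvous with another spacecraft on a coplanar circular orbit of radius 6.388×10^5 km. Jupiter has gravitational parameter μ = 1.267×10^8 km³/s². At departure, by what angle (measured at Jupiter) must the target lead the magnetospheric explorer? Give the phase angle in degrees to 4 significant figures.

The Hohmann ellipse has a_t = (r₁ + r₂)/2 = 4.0885×10^5 km.
Transfer time t = π√(a_t³/μ) = 72964 s.
Target angular speed ω₂ = √(μ/r₂³) = 2.2047×10^-5 rad/s.
Angle swept by the target during transfer: ω₂·t = 1.6086 rad = 92.17°.
The magnetospheric explorer traverses 180° on the transfer ellipse, so the target must lead by 180° − 92.17° = 87.83°.

φ = 87.83°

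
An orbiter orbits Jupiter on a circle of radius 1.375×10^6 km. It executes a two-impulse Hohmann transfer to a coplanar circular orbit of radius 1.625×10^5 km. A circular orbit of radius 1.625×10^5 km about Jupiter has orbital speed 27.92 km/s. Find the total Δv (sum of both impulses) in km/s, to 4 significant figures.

From the circular-orbit relation v² = μ/r at r = 1.625×10^5 km: μ = v²r = (27.92)² × 1.625×10^5 = 1.26673×10^8 km³/s².
The Hohmann ellipse has a_t = (r₁ + r₂)/2 = 7.6875×10^5 km.
Circular speed at r₁: v₁ = √(μ/r₁) = √(1.26673×10^8/1.375×10^6) = 9.5982 km/s.
Transfer-orbit speed at r₁ (vis-viva): v_a = √[μ(2/r₁ − 1/a_t)] = 4.4129 km/s.
First burn Δv₁ = |v_a − v₁| = 5.1853 km/s.
Circular speed at r₂: v₂ = √(μ/r₂) = 27.92 km/s.
Transfer-orbit speed at r₂: v_p = √[μ(2/r₂ − 1/a_t)] = 37.34 km/s.
Second burn Δv₂ = |v₂ − v_p| = 9.4200 km/s.
Δv = Δv₁ + Δv₂ = 5.1853 + 9.4200 = 14.61 km/s.

Δv = 14.61 km/s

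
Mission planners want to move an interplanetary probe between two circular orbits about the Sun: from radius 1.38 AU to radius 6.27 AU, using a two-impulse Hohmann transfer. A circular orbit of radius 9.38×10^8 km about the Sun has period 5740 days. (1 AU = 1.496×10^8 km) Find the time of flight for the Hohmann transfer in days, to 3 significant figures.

t = 1370 days

From Kepler's third law T² = 4π²r³/μ at r = 9.38×10^8 km, T = 5740 days = 5740 × 86400 s = 4.95936×10^8 s: μ = 4π²r³/T² = 1.32470×10^11 km³/s².
In km: r₁ = 1.38 × 1.496×10^8 = 2.06448×10^8 km; r₂ = 6.27 × 1.496×10^8 = 9.37992×10^8 km.
The Hohmann ellipse has a_t = (r₁ + r₂)/2 = 5.7222×10^8 km.
Transfer time t = π√(a_t³/μ) = π√((5.7222×10^8)³ / 1.32470×10^11) = 1.182×10^8 s.
Converting: 1.182×10^8 s ÷ 86400 s/day = 1370 days.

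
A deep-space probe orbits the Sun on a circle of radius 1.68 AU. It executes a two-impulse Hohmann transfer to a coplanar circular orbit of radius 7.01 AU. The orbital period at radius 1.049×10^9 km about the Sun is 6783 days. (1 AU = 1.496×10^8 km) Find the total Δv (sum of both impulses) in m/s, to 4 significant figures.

From Kepler's third law T² = 4π²r³/μ at r = 1.049×10^9 km, T = 6783 days = 6783 × 86400 s = 5.860512×10^8 s: μ = 4π²r³/T² = 1.32683×10^11 km³/s².
In km: r₁ = 1.68 × 1.496×10^8 = 2.51328×10^8 km; r₂ = 7.01 × 1.496×10^8 = 1.048696×10^9 km.
Transfer-ellipse semi-major axis a_t = (r₁ + r₂)/2 = (2.51328×10^8 + 1.048696×10^9)/2 = 6.50012×10^8 km.
Circular speed at r₁: v₁ = √(μ/r₁) = √(1.32683×10^11/2.51328×10^8) = 22.9767 km/s.
Transfer-orbit speed at r₁ (vis-viva): v_p = √[μ(2/r₁ − 1/a_t)] = 29.1844 km/s.
First burn Δv₁ = |v_p − v₁| = 6.208 km/s.
Circular speed at r₂: v₂ = √(μ/r₂) = 11.248 km/s.
Transfer-orbit speed at r₂: v_a = √[μ(2/r₂ − 1/a_t)] = 6.9943 km/s.
Second burn Δv₂ = |v₂ − v_a| = 4.254 km/s.
Total Δv = Δv₁ + Δv₂ = 10.46 km/s.

Δv = 10460 m/s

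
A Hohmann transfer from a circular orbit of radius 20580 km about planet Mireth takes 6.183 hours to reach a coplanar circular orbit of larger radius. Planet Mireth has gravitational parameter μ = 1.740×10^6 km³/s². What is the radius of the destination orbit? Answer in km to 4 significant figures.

r₂ = 68160 km

Transfer time t = 6.183 hours = 22258.8 s, and t = π√(a_t³/μ).
So a_t = (μ t²/π²)^(1/3) = (1.740×10^6 × (22258.8)² / π²)^(1/3) = 44369 km.
Since a_t = (r₁ + r₂)/2, r₂ = 2a_t − r₁ = 2×44369 − 20580 = 68158 km.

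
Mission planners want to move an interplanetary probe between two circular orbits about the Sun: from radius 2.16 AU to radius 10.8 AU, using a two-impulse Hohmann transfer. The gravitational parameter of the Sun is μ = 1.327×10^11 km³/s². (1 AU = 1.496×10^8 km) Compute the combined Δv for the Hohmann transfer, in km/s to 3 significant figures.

In km: r₁ = 2.16 × 1.496×10^8 = 3.23136×10^8 km; r₂ = 10.8 × 1.496×10^8 = 1.61568×10^9 km.
Transfer-ellipse semi-major axis a_t = (r₁ + r₂)/2 = (3.23136×10^8 + 1.61568×10^9)/2 = 9.69408×10^8 km.
Circular speed at r₁: v₁ = √(μ/r₁) = √(1.327×10^11/3.23136×10^8) = 20.265 km/s.
Transfer-orbit speed at r₁ (vis-viva equation): v_p = √[μ(2/r₁ − 1/a_t)] = 26.162 km/s.
First burn Δv₁ = |v_p − v₁| = 5.897 km/s.
At r₂, v₂ = √(μ/r₂) = 9.0627 km/s.
Transfer-orbit speed at r₂: v_a = √[μ(2/r₂ − 1/a_t)] = 5.2324 km/s.
Second burn Δv₂ = |v₂ − v_a| = 3.830 km/s.
Total Δv = Δv₁ + Δv₂ = 9.727 km/s.

Δv = 9.73 km/s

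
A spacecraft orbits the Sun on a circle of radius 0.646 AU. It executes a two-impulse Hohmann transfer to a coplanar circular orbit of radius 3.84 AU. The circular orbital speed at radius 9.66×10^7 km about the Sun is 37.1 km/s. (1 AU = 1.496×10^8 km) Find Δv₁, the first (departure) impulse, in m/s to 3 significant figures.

From the circular-orbit relation v² = μ/r at r = 9.66×10^7 km: μ = v²r = (37.1)² × 9.66×10^7 = 1.32961×10^11 km³/s².
In km: r₁ = 0.646 × 1.496×10^8 = 9.66416×10^7 km; r₂ = 3.84 × 1.496×10^8 = 5.74464×10^8 km.
The Hohmann ellipse has a_t = (r₁ + r₂)/2 = 3.355528×10^8 km.
On the circular orbit at r = 9.66416×10^7 km, v_c = √(μ/r) = 37.09 km/s.
Vis-viva on the transfer ellipse at r = 9.66416×10^7 km gives v_t = √[μ(2/r − 1/a_t)] = 48.53 km/s.
Δv₁ = |v_t − v_c| = |48.53 − 37.09| = 11.44 km/s.

Δv₁ = 11400 m/s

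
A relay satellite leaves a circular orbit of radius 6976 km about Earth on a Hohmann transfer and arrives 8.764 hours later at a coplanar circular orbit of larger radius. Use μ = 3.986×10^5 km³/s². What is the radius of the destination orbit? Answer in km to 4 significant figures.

Transfer time t = 8.764 hours = 31550.4 s, and t = π√(a_t³/μ).
So a_t = (μ t²/π²)^(1/3) = (3.986×10^5 × (31550.4)² / π²)^(1/3) = 34257 km.
Since a_t = (r₁ + r₂)/2, r₂ = 2a_t − r₁ = 2×34257 − 6976 = 61538 km.

r₂ = 61540 km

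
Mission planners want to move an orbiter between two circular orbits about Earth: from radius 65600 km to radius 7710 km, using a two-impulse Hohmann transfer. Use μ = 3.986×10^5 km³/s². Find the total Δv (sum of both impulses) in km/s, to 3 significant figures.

Semi-major axis of the transfer orbit: a_t = (65600 + 7710)/2 = 36655 km.
Circular speed at r₁: v₁ = √(μ/r₁) = √(3.986×10^5/65600) = 2.465 km/s.
On the transfer ellipse at r₁, vis-viva equation gives v_a = √[μ(2/r₁ − 1/a_t)] = 1.131 km/s.
First burn Δv₁ = |v_a − v₁| = 1.334 km/s.
At r₂, v₂ = √(μ/r₂) = 7.190 km/s.
Transfer-orbit speed at r₂: v_p = √[μ(2/r₂ − 1/a_t)] = 9.619 km/s.
Second burn Δv₂ = |v₂ − v_p| = 2.429 km/s.
Total Δv = Δv₁ + Δv₂ = 3.763 km/s.

Δv = 3.76 km/s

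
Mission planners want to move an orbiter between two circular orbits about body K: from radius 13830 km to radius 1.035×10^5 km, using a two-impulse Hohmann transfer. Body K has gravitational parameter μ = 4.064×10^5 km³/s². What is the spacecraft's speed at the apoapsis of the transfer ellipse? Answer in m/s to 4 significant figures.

v = 962.1 m/s

The Hohmann ellipse has a_t = (r₁ + r₂)/2 = 58665 km.
At apoapsis, r = 1.035×10^5 km.
Vis-viva: v = √[μ(2/r − 1/a_t)] = √[4.064×10^5 × (2/1.035×10^5 − 1/58665)] = 0.9621 km/s.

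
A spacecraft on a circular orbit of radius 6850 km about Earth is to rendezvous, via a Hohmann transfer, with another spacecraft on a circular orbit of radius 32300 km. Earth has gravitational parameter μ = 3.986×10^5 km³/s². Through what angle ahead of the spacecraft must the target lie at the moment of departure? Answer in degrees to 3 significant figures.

The Hohmann ellipse has a_t = (r₁ + r₂)/2 = 19575 km.
The half-period of the transfer ellipse is t = π√(a_t³/μ) = 13628 s.
Target angular speed ω₂ = √(μ/r₂³) = 1.0876×10^-4 rad/s.
Angle swept by the target during transfer: ω₂·t = 1.4822 rad = 84.92°.
Arrival is 180° from departure on the ellipse, so φ = 180° − 84.92° = 95.1°.

φ = 95.1°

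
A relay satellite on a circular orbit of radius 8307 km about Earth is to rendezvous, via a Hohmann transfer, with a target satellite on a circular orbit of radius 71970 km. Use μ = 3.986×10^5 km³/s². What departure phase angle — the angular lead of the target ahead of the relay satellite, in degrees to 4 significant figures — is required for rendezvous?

φ = 105.0°

Transfer-ellipse semi-major axis a_t = (r₁ + r₂)/2 = (8307 + 71970)/2 = 40138.5 km.
Transfer time t = π√(a_t³/μ) = 40015 s.
Target angular speed ω₂ = √(μ/r₂³) = 3.2700×10^-5 rad/s.
Angle swept by the target during transfer: ω₂·t = 1.3085 rad = 74.97°.
The relay satellite traverses 180° on the transfer ellipse, so the target must lead by 180° − 74.97° = 105.0°.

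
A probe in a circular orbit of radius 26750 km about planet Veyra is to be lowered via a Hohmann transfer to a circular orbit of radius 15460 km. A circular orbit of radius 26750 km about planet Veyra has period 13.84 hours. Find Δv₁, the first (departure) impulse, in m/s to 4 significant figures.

From Kepler's third law T² = 4π²r³/μ at r = 26750 km, T = 13.84 hours = 13.84 × 3600 s = 49824 s: μ = 4π²r³/T² = 3.04406×10^5 km³/s².
The Hohmann ellipse has a_t = (r₁ + r₂)/2 = 21105 km.
Circular speed at r = 26750 km: v_c = √(μ/r) = 3.3734 km/s.
Vis-viva on the transfer ellipse at r = 26750 km gives v_t = √[μ(2/r − 1/a_t)] = 2.8872 km/s.
Δv₁ = |v_t − v_c| = |2.8872 − 3.3734| = 0.4862 km/s.

Δv₁ = 486.2 m/s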